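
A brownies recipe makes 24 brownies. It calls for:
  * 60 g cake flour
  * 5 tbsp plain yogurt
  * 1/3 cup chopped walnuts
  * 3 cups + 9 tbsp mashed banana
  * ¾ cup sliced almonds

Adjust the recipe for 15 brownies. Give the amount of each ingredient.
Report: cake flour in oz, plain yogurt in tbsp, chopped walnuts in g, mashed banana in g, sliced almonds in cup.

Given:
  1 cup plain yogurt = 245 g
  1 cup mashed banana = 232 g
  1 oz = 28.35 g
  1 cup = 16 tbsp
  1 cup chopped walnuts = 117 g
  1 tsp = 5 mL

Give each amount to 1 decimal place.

Scaling factor: 15/24 = 5/8 = 0.625.
cake flour: 60 g × 5/8 ÷ 28.35 g/oz ≈ 1.3 oz
plain yogurt: 5 tbsp × 5/8 ≈ 3.1 tbsp
chopped walnuts: 1/3 cup × 5/8 × 117 g/cup ≈ 24.4 g
mashed banana: (3 cup + 9 tbsp = 3.5625 cup) × 5/8 × 232 g/cup ≈ 516.6 g
sliced almonds: 0.75 cup × 5/8 ≈ 0.5 cup

cake flour: 1.3 oz; plain yogurt: 3.1 tbsp; chopped walnuts: 24.4 g; mashed banana: 516.6 g; sliced almonds: 0.5 cup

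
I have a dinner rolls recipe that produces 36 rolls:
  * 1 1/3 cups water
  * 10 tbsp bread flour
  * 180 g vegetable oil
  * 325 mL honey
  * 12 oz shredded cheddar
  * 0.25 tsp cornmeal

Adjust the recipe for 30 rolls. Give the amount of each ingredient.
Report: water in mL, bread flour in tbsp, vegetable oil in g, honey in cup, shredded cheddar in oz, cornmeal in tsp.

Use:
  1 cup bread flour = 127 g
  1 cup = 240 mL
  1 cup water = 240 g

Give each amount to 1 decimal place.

water: 266.7 mL; bread flour: 8.3 tbsp; vegetable oil: 150.0 g; honey: 1.1 cup; shredded cheddar: 10.0 oz; cornmeal: 0.2 tsp

Scaling factor: 30/36 = 5/6.
water: 4/3 cup × 5/6 × 240 mL/cup ≈ 266.7 mL
bread flour: 10 tbsp × 5/6 ≈ 8.3 tbsp
vegetable oil: 180 g × 5/6 = 150.0 g
honey: 325 mL × 5/6 ÷ 240 mL/cup ≈ 1.1 cup
shredded cheddar: 12 oz × 5/6 = 10.0 oz
cornmeal: 0.25 tsp × 5/6 ≈ 0.2 tsp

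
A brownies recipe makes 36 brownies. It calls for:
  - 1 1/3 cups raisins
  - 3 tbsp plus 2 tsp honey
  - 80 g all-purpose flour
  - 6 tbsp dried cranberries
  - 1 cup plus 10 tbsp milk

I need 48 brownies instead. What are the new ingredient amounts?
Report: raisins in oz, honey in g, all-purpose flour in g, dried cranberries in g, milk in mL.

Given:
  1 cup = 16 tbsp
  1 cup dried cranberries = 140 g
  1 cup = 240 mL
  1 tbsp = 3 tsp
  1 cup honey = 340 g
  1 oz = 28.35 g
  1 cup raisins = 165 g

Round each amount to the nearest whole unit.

raisins: 10 oz; honey: 104 g; all-purpose flour: 107 g; dried cranberries: 70 g; milk: 520 mL

Scaling factor: 48/36 = 4/3.
raisins: 4/3 cup × 4/3 × 165 g/cup ÷ 28.35 g/oz ≈ 10 oz
honey: (3 tbsp + 2 tsp = 11/3 tbsp) × 4/3 ÷ 16 tbsp/cup × 340 g/cup ≈ 104 g
all-purpose flour: 80 g × 4/3 ≈ 107 g
dried cranberries: 6 tbsp × 4/3 ÷ 16 tbsp/cup × 140 g/cup = 70 g
milk: (1 cup + 10 tbsp = 1.625 cup) × 4/3 × 240 mL/cup = 520 mL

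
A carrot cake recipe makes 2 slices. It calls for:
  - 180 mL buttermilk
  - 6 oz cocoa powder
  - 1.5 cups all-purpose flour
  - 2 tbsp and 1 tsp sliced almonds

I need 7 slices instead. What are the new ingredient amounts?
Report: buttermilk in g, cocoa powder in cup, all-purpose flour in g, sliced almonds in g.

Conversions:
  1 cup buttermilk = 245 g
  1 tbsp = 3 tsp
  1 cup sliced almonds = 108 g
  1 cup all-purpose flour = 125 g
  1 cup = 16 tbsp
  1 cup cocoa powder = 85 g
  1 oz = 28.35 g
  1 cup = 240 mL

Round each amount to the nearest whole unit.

buttermilk: 643 g; cocoa powder: 7 cup; all-purpose flour: 656 g; sliced almonds: 55 g

Scaling factor: 7/2 = 3.5.
buttermilk: 180 mL × 7/2 ÷ 240 mL/cup × 245 g/cup ≈ 643 g
cocoa powder: 6 oz × 7/2 × 28.35 g/oz ÷ 85 g/cup ≈ 7 cup
all-purpose flour: 1.5 cup × 7/2 × 125 g/cup ≈ 656 g
sliced almonds: (2 tbsp + 1 tsp = 7/3 tbsp) × 7/2 ÷ 16 tbsp/cup × 108 g/cup ≈ 55 g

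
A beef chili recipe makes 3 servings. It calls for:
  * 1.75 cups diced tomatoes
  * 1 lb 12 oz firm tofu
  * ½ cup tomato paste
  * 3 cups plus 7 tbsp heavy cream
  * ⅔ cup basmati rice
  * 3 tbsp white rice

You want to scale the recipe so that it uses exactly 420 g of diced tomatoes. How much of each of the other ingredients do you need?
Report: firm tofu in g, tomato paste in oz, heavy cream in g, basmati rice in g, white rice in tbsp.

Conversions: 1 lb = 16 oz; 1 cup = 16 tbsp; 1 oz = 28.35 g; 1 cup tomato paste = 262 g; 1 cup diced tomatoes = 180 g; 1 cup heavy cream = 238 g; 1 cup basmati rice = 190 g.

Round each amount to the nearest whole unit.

The original recipe has 315 g of diced tomatoes, so the scaling factor is 420 ÷ 315 = 4/3.
firm tofu: (1 lb + 12 oz = 1.75 lb) × 4/3 × 16 oz/lb × 28.35 g/oz ≈ 1058 g
tomato paste: 0.5 cup × 4/3 × 262 g/cup ÷ 28.35 g/oz ≈ 6 oz
heavy cream: (3 cup + 7 tbsp = 3.4375 cup) × 4/3 × 238 g/cup ≈ 1091 g
basmati rice: 2/3 cup × 4/3 × 190 g/cup ≈ 169 g
white rice: 3 tbsp × 4/3 = 4 tbsp

firm tofu: 1058 g; tomato paste: 6 oz; heavy cream: 1091 g; basmati rice: 169 g; white rice: 4 tbsp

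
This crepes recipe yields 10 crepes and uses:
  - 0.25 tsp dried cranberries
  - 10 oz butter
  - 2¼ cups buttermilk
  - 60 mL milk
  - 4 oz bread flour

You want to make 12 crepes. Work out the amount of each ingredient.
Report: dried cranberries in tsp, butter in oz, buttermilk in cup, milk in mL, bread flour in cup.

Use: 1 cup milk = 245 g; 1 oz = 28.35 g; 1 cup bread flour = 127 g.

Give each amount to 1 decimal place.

Scaling factor: 12/10 = 6/5 = 1.2.
dried cranberries: 0.25 tsp × 6/5 = 0.3 tsp
butter: 10 oz × 6/5 = 12.0 oz
buttermilk: 2.25 cup × 6/5 = 2.7 cup
milk: 60 mL × 6/5 = 72.0 mL
bread flour: 4 oz × 6/5 × 28.35 g/oz ÷ 127 g/cup ≈ 1.1 cup

dried cranberries: 0.3 tsp; butter: 12.0 oz; buttermilk: 2.7 cup; milk: 72.0 mL; bread flour: 1.1 cup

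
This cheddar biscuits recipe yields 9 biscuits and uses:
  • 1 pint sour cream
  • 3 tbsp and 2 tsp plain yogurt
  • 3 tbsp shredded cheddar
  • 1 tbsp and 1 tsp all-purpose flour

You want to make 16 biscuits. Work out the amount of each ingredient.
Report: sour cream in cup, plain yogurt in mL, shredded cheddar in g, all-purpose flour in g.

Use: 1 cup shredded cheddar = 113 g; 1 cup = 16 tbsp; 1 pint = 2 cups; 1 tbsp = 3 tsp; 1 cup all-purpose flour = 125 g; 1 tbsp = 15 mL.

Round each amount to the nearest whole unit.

sour cream: 4 cup; plain yogurt: 98 mL; shredded cheddar: 38 g; all-purpose flour: 19 g

Scaling factor: 16/9.
sour cream: 1 pint × 16/9 × 2 cup/pint ≈ 4 cup
plain yogurt: (3 tbsp + 2 tsp = 11/3 tbsp) × 16/9 × 15 mL/tbsp ≈ 98 mL
shredded cheddar: 3 tbsp × 16/9 ÷ 16 tbsp/cup × 113 g/cup ≈ 38 g
all-purpose flour: (1 tbsp + 1 tsp = 4/3 tbsp) × 16/9 ÷ 16 tbsp/cup × 125 g/cup ≈ 19 g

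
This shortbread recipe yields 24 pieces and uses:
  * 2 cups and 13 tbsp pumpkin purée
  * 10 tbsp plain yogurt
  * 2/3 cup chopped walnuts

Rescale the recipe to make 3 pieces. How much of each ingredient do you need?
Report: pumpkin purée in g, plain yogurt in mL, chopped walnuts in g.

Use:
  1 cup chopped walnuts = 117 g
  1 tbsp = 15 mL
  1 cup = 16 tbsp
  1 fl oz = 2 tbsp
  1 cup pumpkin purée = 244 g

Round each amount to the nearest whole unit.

Scaling factor: 3/24 = 1/8 = 0.125.
pumpkin purée: (2 cup + 13 tbsp = 2.8125 cup) × 1/8 × 244 g/cup ≈ 86 g
plain yogurt: 10 tbsp × 1/8 × 15 mL/tbsp ≈ 19 mL
chopped walnuts: 2/3 cup × 1/8 × 117 g/cup ≈ 10 g

pumpkin purée: 86 g; plain yogurt: 19 mL; chopped walnuts: 10 g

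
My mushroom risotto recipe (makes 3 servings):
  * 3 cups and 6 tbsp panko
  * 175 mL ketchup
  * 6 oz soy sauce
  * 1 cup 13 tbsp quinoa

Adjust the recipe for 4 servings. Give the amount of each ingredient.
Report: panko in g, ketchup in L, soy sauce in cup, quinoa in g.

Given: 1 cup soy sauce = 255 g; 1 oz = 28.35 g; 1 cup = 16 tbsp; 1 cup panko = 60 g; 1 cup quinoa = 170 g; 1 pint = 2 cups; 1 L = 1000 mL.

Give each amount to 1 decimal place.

panko: 270.0 g; ketchup: 0.2 L; soy sauce: 0.9 cup; quinoa: 410.8 g

Scaling factor: 4/3.
panko: (3 cup + 6 tbsp = 3.375 cup) × 4/3 × 60 g/cup = 270.0 g
ketchup: 175 mL × 4/3 ÷ 1000 mL/L ≈ 0.2 L
soy sauce: 6 oz × 4/3 × 28.35 g/oz ÷ 255 g/cup ≈ 0.9 cup
quinoa: (1 cup + 13 tbsp = 1.8125 cup) × 4/3 × 170 g/cup ≈ 410.8 g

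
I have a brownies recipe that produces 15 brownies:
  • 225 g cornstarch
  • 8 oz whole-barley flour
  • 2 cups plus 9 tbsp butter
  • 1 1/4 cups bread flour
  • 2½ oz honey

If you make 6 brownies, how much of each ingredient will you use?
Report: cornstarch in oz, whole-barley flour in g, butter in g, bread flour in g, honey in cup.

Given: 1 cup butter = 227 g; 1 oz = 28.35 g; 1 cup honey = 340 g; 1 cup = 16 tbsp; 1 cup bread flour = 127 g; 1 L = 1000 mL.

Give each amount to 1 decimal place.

cornstarch: 3.2 oz; whole-barley flour: 90.7 g; butter: 232.7 g; bread flour: 63.5 g; honey: 0.1 cup

Scaling factor: 6/15 = 2/5 = 0.4.
cornstarch: 225 g × 2/5 ÷ 28.35 g/oz ≈ 3.2 oz
whole-barley flour: 8 oz × 2/5 × 28.35 g/oz ≈ 90.7 g
butter: (2 cup + 9 tbsp = 2.5625 cup) × 2/5 × 227 g/cup ≈ 232.7 g
bread flour: 1.25 cup × 2/5 × 127 g/cup = 63.5 g
honey: 2.5 oz × 2/5 × 28.35 g/oz ÷ 340 g/cup ≈ 0.1 cup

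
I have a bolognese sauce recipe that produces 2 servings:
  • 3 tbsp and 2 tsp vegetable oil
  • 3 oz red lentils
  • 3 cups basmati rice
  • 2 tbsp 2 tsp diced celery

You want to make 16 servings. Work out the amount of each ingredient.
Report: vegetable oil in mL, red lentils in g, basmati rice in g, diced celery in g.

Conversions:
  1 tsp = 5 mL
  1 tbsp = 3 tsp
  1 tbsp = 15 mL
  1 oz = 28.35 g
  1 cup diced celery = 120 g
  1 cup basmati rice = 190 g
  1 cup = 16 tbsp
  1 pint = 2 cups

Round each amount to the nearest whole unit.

Scaling factor: 16/2 = 8.
vegetable oil: (3 tbsp + 2 tsp = 11/3 tbsp) × 8 × 15 mL/tbsp = 440 mL
red lentils: 3 oz × 8 × 28.35 g/oz ≈ 680 g
basmati rice: 3 cup × 8 × 190 g/cup = 4560 g
diced celery: (2 tbsp + 2 tsp = 8/3 tbsp) × 8 ÷ 16 tbsp/cup × 120 g/cup = 160 g

vegetable oil: 440 mL; red lentils: 680 g; basmati rice: 4560 g; diced celery: 160 g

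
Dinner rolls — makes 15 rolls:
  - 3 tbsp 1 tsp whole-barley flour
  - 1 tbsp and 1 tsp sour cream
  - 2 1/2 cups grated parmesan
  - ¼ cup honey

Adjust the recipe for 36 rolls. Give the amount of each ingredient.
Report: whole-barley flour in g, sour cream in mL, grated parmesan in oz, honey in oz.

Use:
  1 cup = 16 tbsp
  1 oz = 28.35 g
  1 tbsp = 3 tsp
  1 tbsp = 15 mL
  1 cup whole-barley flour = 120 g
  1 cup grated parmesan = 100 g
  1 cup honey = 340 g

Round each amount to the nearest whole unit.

whole-barley flour: 60 g; sour cream: 48 mL; grated parmesan: 21 oz; honey: 7 oz

Scaling factor: 36/15 = 12/5 = 2.4.
whole-barley flour: (3 tbsp + 1 tsp = 10/3 tbsp) × 12/5 ÷ 16 tbsp/cup × 120 g/cup = 60 g
sour cream: (1 tbsp + 1 tsp = 4/3 tbsp) × 12/5 × 15 mL/tbsp = 48 mL
grated parmesan: 2.5 cup × 12/5 × 100 g/cup ÷ 28.35 g/oz ≈ 21 oz
honey: 0.25 cup × 12/5 × 340 g/cup ÷ 28.35 g/oz ≈ 7 oz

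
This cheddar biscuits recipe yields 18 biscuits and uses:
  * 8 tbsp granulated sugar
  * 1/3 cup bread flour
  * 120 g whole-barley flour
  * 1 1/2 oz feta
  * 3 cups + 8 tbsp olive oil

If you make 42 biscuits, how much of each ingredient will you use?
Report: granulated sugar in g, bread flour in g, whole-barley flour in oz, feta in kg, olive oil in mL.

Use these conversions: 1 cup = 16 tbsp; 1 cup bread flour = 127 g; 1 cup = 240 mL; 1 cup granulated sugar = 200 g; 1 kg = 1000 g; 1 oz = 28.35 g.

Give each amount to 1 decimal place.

Scaling factor: 42/18 = 7/3.
granulated sugar: 8 tbsp × 7/3 ÷ 16 tbsp/cup × 200 g/cup ≈ 233.3 g
bread flour: 1/3 cup × 7/3 × 127 g/cup ≈ 98.8 g
whole-barley flour: 120 g × 7/3 ÷ 28.35 g/oz ≈ 9.9 oz
feta: 1.5 oz × 7/3 × 28.35 g/oz ÷ 1000 g/kg ≈ 0.1 kg
olive oil: (3 cup + 8 tbsp = 3.5 cup) × 7/3 × 240 mL/cup = 1960.0 mL

granulated sugar: 233.3 g; bread flour: 98.8 g; whole-barley flour: 9.9 oz; feta: 0.1 kg; olive oil: 1960.0 mL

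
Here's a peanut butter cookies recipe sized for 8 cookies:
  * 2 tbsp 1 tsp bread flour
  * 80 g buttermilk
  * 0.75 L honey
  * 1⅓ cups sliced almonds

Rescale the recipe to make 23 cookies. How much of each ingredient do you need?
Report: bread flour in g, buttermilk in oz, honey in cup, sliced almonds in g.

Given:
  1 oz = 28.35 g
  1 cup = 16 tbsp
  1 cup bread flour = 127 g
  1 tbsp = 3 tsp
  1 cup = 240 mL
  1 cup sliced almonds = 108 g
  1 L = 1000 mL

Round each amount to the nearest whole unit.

bread flour: 53 g; buttermilk: 8 oz; honey: 9 cup; sliced almonds: 414 g

Scaling factor: 23/8 = 2.875.
bread flour: (2 tbsp + 1 tsp = 7/3 tbsp) × 23/8 ÷ 16 tbsp/cup × 127 g/cup ≈ 53 g
buttermilk: 80 g × 23/8 ÷ 28.35 g/oz ≈ 8 oz
honey: 0.75 L × 23/8 × 1000 mL/L ÷ 240 mL/cup ≈ 9 cup
sliced almonds: 4/3 cup × 23/8 × 108 g/cup = 414 g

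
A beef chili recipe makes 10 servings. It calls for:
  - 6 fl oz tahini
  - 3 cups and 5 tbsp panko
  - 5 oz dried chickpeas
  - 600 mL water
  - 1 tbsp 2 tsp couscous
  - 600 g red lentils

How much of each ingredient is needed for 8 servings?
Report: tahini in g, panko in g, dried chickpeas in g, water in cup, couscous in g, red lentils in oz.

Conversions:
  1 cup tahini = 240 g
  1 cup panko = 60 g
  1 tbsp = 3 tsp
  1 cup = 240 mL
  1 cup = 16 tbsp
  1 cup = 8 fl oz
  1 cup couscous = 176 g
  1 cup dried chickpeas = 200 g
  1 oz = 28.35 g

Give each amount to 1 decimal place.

Scaling factor: 8/10 = 4/5 = 0.8.
tahini: 6 fl oz × 4/5 ÷ 8 fl oz/cup × 240 g/cup = 144.0 g
panko: (3 cup + 5 tbsp = 3.3125 cup) × 4/5 × 60 g/cup = 159.0 g
dried chickpeas: 5 oz × 4/5 × 28.35 g/oz = 113.4 g
water: 600 mL × 4/5 ÷ 240 mL/cup = 2.0 cup
couscous: (1 tbsp + 2 tsp = 5/3 tbsp) × 4/5 ÷ 16 tbsp/cup × 176 g/cup ≈ 14.7 g
red lentils: 600 g × 4/5 ÷ 28.35 g/oz ≈ 16.9 oz

tahini: 144.0 g; panko: 159.0 g; dried chickpeas: 113.4 g; water: 2.0 cup; couscous: 14.7 g; red lentils: 16.9 oz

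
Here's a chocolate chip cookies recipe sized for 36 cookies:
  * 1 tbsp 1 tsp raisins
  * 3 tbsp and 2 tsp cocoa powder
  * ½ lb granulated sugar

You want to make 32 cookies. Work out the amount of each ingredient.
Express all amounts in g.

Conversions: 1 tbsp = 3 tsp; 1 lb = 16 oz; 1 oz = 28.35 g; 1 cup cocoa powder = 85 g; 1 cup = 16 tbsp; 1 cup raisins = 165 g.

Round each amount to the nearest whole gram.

Scaling factor: 32/36 = 8/9.
raisins: (1 tbsp + 1 tsp = 4/3 tbsp) × 8/9 ÷ 16 tbsp/cup × 165 g/cup ≈ 12 g
cocoa powder: (3 tbsp + 2 tsp = 11/3 tbsp) × 8/9 ÷ 16 tbsp/cup × 85 g/cup ≈ 17 g
granulated sugar: 0.5 lb × 8/9 × 16 oz/lb × 28.35 g/oz ≈ 202 g

raisins: 12 g; cocoa powder: 17 g; granulated sugar: 202 g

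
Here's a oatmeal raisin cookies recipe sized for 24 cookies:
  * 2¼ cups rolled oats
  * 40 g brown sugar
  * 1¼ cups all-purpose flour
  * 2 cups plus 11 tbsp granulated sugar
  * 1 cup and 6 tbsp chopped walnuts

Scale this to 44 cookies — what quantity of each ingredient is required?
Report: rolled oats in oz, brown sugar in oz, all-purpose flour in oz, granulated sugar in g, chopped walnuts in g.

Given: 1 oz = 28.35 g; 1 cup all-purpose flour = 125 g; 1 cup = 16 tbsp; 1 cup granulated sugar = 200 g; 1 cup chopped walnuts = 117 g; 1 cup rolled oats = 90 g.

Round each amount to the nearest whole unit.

rolled oats: 13 oz; brown sugar: 3 oz; all-purpose flour: 10 oz; granulated sugar: 985 g; chopped walnuts: 295 g

Scaling factor: 44/24 = 11/6.
rolled oats: 2.25 cup × 11/6 × 90 g/cup ÷ 28.35 g/oz ≈ 13 oz
brown sugar: 40 g × 11/6 ÷ 28.35 g/oz ≈ 3 oz
all-purpose flour: 1.25 cup × 11/6 × 125 g/cup ÷ 28.35 g/oz ≈ 10 oz
granulated sugar: (2 cup + 11 tbsp = 2.6875 cup) × 11/6 × 200 g/cup ≈ 985 g
chopped walnuts: (1 cup + 6 tbsp = 1.375 cup) × 11/6 × 117 g/cup ≈ 295 g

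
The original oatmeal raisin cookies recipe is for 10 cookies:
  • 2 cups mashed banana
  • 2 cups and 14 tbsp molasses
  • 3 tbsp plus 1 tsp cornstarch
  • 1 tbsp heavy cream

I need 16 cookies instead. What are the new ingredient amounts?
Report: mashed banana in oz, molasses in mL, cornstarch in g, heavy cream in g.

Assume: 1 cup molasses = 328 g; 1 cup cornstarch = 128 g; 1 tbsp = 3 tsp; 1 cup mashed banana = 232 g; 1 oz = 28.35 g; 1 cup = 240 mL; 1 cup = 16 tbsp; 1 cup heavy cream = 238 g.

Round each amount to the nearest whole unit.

Scaling factor: 16/10 = 8/5 = 1.6.
mashed banana: 2 cup × 8/5 × 232 g/cup ÷ 28.35 g/oz ≈ 26 oz
molasses: (2 cup + 14 tbsp = 2.875 cup) × 8/5 × 240 mL/cup = 1104 mL
cornstarch: (3 tbsp + 1 tsp = 10/3 tbsp) × 8/5 ÷ 16 tbsp/cup × 128 g/cup ≈ 43 g
heavy cream: 1 tbsp × 8/5 ÷ 16 tbsp/cup × 238 g/cup ≈ 24 g

mashed banana: 26 oz; molasses: 1104 mL; cornstarch: 43 g; heavy cream: 24 g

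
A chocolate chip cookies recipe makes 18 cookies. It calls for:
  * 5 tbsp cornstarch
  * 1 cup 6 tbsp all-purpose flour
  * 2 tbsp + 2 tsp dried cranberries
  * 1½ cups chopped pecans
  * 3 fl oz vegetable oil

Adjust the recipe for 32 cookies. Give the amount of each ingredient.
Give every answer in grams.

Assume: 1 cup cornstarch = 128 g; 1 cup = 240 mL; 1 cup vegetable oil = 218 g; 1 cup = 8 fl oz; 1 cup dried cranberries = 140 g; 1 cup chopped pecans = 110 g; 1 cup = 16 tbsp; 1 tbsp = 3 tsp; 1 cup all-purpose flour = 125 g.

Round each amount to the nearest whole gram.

cornstarch: 71 g; all-purpose flour: 306 g; dried cranberries: 41 g; chopped pecans: 293 g; vegetable oil: 145 g

Scaling factor: 32/18 = 16/9.
cornstarch: 5 tbsp × 16/9 ÷ 16 tbsp/cup × 128 g/cup ≈ 71 g
all-purpose flour: (1 cup + 6 tbsp = 1.375 cup) × 16/9 × 125 g/cup ≈ 306 g
dried cranberries: (2 tbsp + 2 tsp = 8/3 tbsp) × 16/9 ÷ 16 tbsp/cup × 140 g/cup ≈ 41 g
chopped pecans: 1.5 cup × 16/9 × 110 g/cup ≈ 293 g
vegetable oil: 3 fl oz × 16/9 ÷ 8 fl oz/cup × 218 g/cup ≈ 145 g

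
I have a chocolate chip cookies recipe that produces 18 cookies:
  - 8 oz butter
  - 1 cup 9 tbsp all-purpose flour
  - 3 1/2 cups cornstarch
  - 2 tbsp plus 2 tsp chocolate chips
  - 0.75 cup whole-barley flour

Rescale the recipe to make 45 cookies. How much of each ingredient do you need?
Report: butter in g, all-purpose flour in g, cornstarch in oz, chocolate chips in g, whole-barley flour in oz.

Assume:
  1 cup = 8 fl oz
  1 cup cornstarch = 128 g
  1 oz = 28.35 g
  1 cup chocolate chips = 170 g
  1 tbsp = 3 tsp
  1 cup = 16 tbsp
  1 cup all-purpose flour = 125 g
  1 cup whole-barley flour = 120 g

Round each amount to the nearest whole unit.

Scaling factor: 45/18 = 5/2 = 2.5.
butter: 8 oz × 5/2 × 28.35 g/oz = 567 g
all-purpose flour: (1 cup + 9 tbsp = 1.5625 cup) × 5/2 × 125 g/cup ≈ 488 g
cornstarch: 3.5 cup × 5/2 × 128 g/cup ÷ 28.35 g/oz ≈ 40 oz
chocolate chips: (2 tbsp + 2 tsp = 8/3 tbsp) × 5/2 ÷ 16 tbsp/cup × 170 g/cup ≈ 71 g
whole-barley flour: 0.75 cup × 5/2 × 120 g/cup ÷ 28.35 g/oz ≈ 8 oz

butter: 567 g; all-purpose flour: 488 g; cornstarch: 40 oz; chocolate chips: 71 g; whole-barley flour: 8 oz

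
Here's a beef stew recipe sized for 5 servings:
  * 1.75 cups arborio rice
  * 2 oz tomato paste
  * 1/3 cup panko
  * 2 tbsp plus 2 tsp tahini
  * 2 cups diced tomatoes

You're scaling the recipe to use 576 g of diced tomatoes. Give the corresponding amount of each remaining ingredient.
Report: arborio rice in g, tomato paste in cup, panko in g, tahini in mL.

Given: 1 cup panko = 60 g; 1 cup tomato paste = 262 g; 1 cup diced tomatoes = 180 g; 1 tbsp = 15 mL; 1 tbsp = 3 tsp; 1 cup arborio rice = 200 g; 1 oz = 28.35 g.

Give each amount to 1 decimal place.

The original recipe has 360 g of diced tomatoes, so the scaling factor is 576 ÷ 360 = 8/5 = 1.6.
arborio rice: 1.75 cup × 8/5 × 200 g/cup = 560.0 g
tomato paste: 2 oz × 8/5 × 28.35 g/oz ÷ 262 g/cup ≈ 0.3 cup
panko: 1/3 cup × 8/5 × 60 g/cup = 32.0 g
tahini: (2 tbsp + 2 tsp = 8/3 tbsp) × 8/5 × 15 mL/tbsp = 64.0 mL

arborio rice: 560.0 g; tomato paste: 0.3 cup; panko: 32.0 g; tahini: 64.0 mL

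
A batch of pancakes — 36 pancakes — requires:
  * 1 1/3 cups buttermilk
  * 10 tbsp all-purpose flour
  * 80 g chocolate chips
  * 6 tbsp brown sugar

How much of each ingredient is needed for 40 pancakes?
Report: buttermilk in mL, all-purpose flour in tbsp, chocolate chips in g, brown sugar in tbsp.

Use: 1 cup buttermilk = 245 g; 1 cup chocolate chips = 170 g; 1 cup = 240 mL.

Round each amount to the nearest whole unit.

buttermilk: 356 mL; all-purpose flour: 11 tbsp; chocolate chips: 89 g; brown sugar: 7 tbsp

Scaling factor: 40/36 = 10/9.
buttermilk: 4/3 cup × 10/9 × 240 mL/cup ≈ 356 mL
all-purpose flour: 10 tbsp × 10/9 ≈ 11 tbsp
chocolate chips: 80 g × 10/9 ≈ 89 g
brown sugar: 6 tbsp × 10/9 ≈ 7 tbsp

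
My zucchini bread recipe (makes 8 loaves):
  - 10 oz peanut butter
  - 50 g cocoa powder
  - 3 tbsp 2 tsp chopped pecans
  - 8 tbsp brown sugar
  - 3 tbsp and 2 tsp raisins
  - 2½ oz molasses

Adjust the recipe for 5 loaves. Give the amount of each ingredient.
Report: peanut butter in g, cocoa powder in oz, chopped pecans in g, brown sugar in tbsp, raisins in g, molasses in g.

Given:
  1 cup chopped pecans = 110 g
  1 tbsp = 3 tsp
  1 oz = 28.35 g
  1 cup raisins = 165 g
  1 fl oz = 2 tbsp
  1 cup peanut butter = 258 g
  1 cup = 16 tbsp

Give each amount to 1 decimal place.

peanut butter: 177.2 g; cocoa powder: 1.1 oz; chopped pecans: 15.8 g; brown sugar: 5.0 tbsp; raisins: 23.6 g; molasses: 44.3 g

Scaling factor: 5/8 = 0.625.
peanut butter: 10 oz × 5/8 × 28.35 g/oz ≈ 177.2 g
cocoa powder: 50 g × 5/8 ÷ 28.35 g/oz ≈ 1.1 oz
chopped pecans: (3 tbsp + 2 tsp = 11/3 tbsp) × 5/8 ÷ 16 tbsp/cup × 110 g/cup ≈ 15.8 g
brown sugar: 8 tbsp × 5/8 = 5.0 tbsp
raisins: (3 tbsp + 2 tsp = 11/3 tbsp) × 5/8 ÷ 16 tbsp/cup × 165 g/cup ≈ 23.6 g
molasses: 2.5 oz × 5/8 × 28.35 g/oz ≈ 44.3 g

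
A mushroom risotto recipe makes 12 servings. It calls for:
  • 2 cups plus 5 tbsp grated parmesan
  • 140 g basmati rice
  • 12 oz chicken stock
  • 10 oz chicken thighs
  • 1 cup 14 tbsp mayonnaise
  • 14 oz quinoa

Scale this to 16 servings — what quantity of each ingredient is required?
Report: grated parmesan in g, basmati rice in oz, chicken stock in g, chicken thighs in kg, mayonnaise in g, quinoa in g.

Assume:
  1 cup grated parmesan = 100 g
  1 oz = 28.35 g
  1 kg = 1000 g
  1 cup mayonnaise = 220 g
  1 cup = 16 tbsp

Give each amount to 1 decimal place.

grated parmesan: 308.3 g; basmati rice: 6.6 oz; chicken stock: 453.6 g; chicken thighs: 0.4 kg; mayonnaise: 550.0 g; quinoa: 529.2 g

Scaling factor: 16/12 = 4/3.
grated parmesan: (2 cup + 5 tbsp = 2.3125 cup) × 4/3 × 100 g/cup ≈ 308.3 g
basmati rice: 140 g × 4/3 ÷ 28.35 g/oz ≈ 6.6 oz
chicken stock: 12 oz × 4/3 × 28.35 g/oz = 453.6 g
chicken thighs: 10 oz × 4/3 × 28.35 g/oz ÷ 1000 g/kg ≈ 0.4 kg
mayonnaise: (1 cup + 14 tbsp = 1.875 cup) × 4/3 × 220 g/cup = 550.0 g
quinoa: 14 oz × 4/3 × 28.35 g/oz = 529.2 g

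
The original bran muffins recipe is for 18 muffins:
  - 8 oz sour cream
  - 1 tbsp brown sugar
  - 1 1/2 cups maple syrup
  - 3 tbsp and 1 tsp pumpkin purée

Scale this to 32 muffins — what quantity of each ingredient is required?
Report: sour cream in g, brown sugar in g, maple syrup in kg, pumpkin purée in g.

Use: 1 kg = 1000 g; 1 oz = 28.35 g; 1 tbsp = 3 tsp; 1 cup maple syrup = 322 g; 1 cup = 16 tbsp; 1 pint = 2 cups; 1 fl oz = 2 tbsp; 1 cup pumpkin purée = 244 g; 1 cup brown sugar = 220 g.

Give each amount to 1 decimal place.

sour cream: 403.2 g; brown sugar: 24.4 g; maple syrup: 0.9 kg; pumpkin purée: 90.4 g

Scaling factor: 32/18 = 16/9.
sour cream: 8 oz × 16/9 × 28.35 g/oz = 403.2 g
brown sugar: 1 tbsp × 16/9 ÷ 16 tbsp/cup × 220 g/cup ≈ 24.4 g
maple syrup: 1.5 cup × 16/9 × 322 g/cup ÷ 1000 g/kg ≈ 0.9 kg
pumpkin purée: (3 tbsp + 1 tsp = 10/3 tbsp) × 16/9 ÷ 16 tbsp/cup × 244 g/cup ≈ 90.4 g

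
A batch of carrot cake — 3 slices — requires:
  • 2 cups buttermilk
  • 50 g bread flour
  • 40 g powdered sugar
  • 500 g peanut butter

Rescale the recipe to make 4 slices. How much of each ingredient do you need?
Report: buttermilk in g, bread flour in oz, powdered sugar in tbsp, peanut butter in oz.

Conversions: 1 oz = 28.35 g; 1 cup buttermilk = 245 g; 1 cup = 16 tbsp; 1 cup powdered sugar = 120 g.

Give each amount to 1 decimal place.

Scaling factor: 4/3.
buttermilk: 2 cup × 4/3 × 245 g/cup ≈ 653.3 g
bread flour: 50 g × 4/3 ÷ 28.35 g/oz ≈ 2.4 oz
powdered sugar: 40 g × 4/3 ÷ 120 g/cup × 16 tbsp/cup ≈ 7.1 tbsp
peanut butter: 500 g × 4/3 ÷ 28.35 g/oz ≈ 23.5 oz

buttermilk: 653.3 g; bread flour: 2.4 oz; powdered sugar: 7.1 tbsp; peanut butter: 23.5 oz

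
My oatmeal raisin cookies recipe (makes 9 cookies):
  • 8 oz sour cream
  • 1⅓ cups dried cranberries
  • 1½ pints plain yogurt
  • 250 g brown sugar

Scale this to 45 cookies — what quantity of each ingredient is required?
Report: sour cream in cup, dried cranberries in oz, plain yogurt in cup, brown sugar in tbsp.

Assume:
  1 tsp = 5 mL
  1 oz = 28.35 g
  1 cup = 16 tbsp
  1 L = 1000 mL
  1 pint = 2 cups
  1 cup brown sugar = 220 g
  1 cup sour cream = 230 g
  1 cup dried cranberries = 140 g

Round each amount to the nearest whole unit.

Scaling factor: 45/9 = 5.
sour cream: 8 oz × 5 × 28.35 g/oz ÷ 230 g/cup ≈ 5 cup
dried cranberries: 4/3 cup × 5 × 140 g/cup ÷ 28.35 g/oz ≈ 33 oz
plain yogurt: 1.5 pint × 5 × 2 cup/pint = 15 cup
brown sugar: 250 g × 5 ÷ 220 g/cup × 16 tbsp/cup ≈ 91 tbsp

sour cream: 5 cup; dried cranberries: 33 oz; plain yogurt: 15 cup; brown sugar: 91 tbsp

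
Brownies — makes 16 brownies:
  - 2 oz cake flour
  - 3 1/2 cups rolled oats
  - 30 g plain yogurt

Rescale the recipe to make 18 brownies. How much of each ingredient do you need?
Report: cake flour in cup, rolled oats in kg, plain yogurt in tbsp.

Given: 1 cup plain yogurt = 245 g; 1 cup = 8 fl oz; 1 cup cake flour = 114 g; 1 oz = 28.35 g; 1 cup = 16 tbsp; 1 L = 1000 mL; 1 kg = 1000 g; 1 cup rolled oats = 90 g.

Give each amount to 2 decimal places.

cake flour: 0.56 cup; rolled oats: 0.35 kg; plain yogurt: 2.20 tbsp

Scaling factor: 18/16 = 9/8 = 1.125.
cake flour: 2 oz × 9/8 × 28.35 g/oz ÷ 114 g/cup ≈ 0.56 cup
rolled oats: 3.5 cup × 9/8 × 90 g/cup ÷ 1000 g/kg ≈ 0.35 kg
plain yogurt: 30 g × 9/8 ÷ 245 g/cup × 16 tbsp/cup ≈ 2.20 tbsp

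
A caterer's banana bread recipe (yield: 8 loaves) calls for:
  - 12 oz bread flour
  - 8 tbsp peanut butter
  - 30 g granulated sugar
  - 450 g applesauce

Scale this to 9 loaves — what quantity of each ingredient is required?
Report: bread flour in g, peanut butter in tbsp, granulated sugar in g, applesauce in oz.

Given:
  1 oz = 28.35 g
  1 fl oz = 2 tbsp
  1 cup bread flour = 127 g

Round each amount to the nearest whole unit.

Scaling factor: 9/8 = 1.125.
bread flour: 12 oz × 9/8 × 28.35 g/oz ≈ 383 g
peanut butter: 8 tbsp × 9/8 = 9 tbsp
granulated sugar: 30 g × 9/8 ≈ 34 g
applesauce: 450 g × 9/8 ÷ 28.35 g/oz ≈ 18 oz

bread flour: 383 g; peanut butter: 9 tbsp; granulated sugar: 34 g; applesauce: 18 oz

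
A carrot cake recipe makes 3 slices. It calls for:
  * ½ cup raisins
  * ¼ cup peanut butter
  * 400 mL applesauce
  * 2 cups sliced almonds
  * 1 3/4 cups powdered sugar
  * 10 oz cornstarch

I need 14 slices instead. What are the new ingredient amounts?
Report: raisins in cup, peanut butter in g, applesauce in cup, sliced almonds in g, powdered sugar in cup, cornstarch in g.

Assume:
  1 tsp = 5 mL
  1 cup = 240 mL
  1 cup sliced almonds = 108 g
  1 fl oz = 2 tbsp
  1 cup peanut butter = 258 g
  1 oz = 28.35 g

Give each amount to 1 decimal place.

Scaling factor: 14/3.
raisins: 0.5 cup × 14/3 ≈ 2.3 cup
peanut butter: 0.25 cup × 14/3 × 258 g/cup = 301.0 g
applesauce: 400 mL × 14/3 ÷ 240 mL/cup ≈ 7.8 cup
sliced almonds: 2 cup × 14/3 × 108 g/cup = 1008.0 g
powdered sugar: 1.75 cup × 14/3 ≈ 8.2 cup
cornstarch: 10 oz × 14/3 × 28.35 g/oz = 1323.0 g

raisins: 2.3 cup; peanut butter: 301.0 g; applesauce: 7.8 cup; sliced almonds: 1008.0 g; powdered sugar: 8.2 cup; cornstarch: 1323.0 g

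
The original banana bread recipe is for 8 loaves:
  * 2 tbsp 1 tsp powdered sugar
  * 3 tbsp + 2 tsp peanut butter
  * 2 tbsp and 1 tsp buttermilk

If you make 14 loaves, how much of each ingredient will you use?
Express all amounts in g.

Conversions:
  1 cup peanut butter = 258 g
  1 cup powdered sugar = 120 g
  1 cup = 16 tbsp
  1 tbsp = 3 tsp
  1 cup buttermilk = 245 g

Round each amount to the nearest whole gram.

Scaling factor: 14/8 = 7/4 = 1.75.
powdered sugar: (2 tbsp + 1 tsp = 7/3 tbsp) × 7/4 ÷ 16 tbsp/cup × 120 g/cup ≈ 31 g
peanut butter: (3 tbsp + 2 tsp = 11/3 tbsp) × 7/4 ÷ 16 tbsp/cup × 258 g/cup ≈ 103 g
buttermilk: (2 tbsp + 1 tsp = 7/3 tbsp) × 7/4 ÷ 16 tbsp/cup × 245 g/cup ≈ 63 g

powdered sugar: 31 g; peanut butter: 103 g; buttermilk: 63 g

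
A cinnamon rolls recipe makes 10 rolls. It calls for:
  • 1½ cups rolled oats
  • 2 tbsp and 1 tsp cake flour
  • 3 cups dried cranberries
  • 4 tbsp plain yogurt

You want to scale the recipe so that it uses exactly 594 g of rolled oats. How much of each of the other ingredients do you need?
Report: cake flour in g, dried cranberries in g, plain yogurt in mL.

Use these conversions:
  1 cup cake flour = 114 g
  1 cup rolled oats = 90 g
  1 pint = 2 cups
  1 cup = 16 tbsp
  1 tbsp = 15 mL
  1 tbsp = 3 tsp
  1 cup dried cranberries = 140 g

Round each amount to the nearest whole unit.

cake flour: 73 g; dried cranberries: 1848 g; plain yogurt: 264 mL

The original recipe has 135 g of rolled oats, so the scaling factor is 594 ÷ 135 = 22/5 = 4.4.
cake flour: (2 tbsp + 1 tsp = 7/3 tbsp) × 22/5 ÷ 16 tbsp/cup × 114 g/cup ≈ 73 g
dried cranberries: 3 cup × 22/5 × 140 g/cup = 1848 g
plain yogurt: 4 tbsp × 22/5 × 15 mL/tbsp = 264 mL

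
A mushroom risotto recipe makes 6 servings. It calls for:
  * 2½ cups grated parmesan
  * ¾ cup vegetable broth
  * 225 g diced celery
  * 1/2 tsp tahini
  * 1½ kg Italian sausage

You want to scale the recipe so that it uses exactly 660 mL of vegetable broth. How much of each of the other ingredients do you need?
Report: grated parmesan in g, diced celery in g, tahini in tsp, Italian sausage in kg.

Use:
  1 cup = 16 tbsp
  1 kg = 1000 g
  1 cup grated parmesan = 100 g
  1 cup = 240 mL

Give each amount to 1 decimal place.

grated parmesan: 916.7 g; diced celery: 825.0 g; tahini: 1.8 tsp; Italian sausage: 5.5 kg

The original recipe has 180 mL of vegetable broth, so the scaling factor is 660 ÷ 180 = 11/3.
grated parmesan: 2.5 cup × 11/3 × 100 g/cup ≈ 916.7 g
diced celery: 225 g × 11/3 = 825.0 g
tahini: 0.5 tsp × 11/3 ≈ 1.8 tsp
Italian sausage: 1.5 kg × 11/3 = 5.5 kg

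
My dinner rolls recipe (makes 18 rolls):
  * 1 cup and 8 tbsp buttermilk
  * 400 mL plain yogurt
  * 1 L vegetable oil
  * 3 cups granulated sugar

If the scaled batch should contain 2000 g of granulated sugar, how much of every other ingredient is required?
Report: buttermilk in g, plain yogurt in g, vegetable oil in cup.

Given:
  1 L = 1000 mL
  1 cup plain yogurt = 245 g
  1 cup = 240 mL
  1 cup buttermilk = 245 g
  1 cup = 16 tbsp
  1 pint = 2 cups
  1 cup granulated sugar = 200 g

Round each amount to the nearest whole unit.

buttermilk: 1225 g; plain yogurt: 1361 g; vegetable oil: 14 cup

The original recipe has 600 g of granulated sugar, so the scaling factor is 2000 ÷ 600 = 10/3.
buttermilk: (1 cup + 8 tbsp = 1.5 cup) × 10/3 × 245 g/cup = 1225 g
plain yogurt: 400 mL × 10/3 ÷ 240 mL/cup × 245 g/cup ≈ 1361 g
vegetable oil: 1 L × 10/3 × 1000 mL/L ÷ 240 mL/cup ≈ 14 cup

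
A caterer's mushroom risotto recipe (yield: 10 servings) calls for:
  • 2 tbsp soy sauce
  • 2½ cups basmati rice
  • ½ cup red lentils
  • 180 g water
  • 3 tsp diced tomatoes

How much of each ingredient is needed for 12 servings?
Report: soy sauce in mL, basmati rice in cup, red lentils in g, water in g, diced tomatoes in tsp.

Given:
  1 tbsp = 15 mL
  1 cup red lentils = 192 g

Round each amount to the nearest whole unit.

soy sauce: 36 mL; basmati rice: 3 cup; red lentils: 115 g; water: 216 g; diced tomatoes: 4 tsp

Scaling factor: 12/10 = 6/5 = 1.2.
soy sauce: 2 tbsp × 6/5 × 15 mL/tbsp = 36 mL
basmati rice: 2.5 cup × 6/5 = 3 cup
red lentils: 0.5 cup × 6/5 × 192 g/cup ≈ 115 g
water: 180 g × 6/5 = 216 g
diced tomatoes: 3 tsp × 6/5 ≈ 4 tsp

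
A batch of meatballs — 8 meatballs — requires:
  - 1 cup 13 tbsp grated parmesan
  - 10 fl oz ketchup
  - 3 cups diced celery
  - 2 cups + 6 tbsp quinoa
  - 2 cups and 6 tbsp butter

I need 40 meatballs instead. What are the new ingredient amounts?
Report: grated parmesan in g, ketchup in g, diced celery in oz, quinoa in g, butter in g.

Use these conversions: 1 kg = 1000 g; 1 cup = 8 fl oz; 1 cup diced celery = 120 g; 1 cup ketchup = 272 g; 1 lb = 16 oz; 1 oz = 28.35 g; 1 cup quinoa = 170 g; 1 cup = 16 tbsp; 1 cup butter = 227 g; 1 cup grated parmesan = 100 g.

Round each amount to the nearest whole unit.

grated parmesan: 906 g; ketchup: 1700 g; diced celery: 63 oz; quinoa: 2019 g; butter: 2696 g

Scaling factor: 40/8 = 5.
grated parmesan: (1 cup + 13 tbsp = 1.8125 cup) × 5 × 100 g/cup ≈ 906 g
ketchup: 10 fl oz × 5 ÷ 8 fl oz/cup × 272 g/cup = 1700 g
diced celery: 3 cup × 5 × 120 g/cup ÷ 28.35 g/oz ≈ 63 oz
quinoa: (2 cup + 6 tbsp = 2.375 cup) × 5 × 170 g/cup ≈ 2019 g
butter: (2 cup + 6 tbsp = 2.375 cup) × 5 × 227 g/cup ≈ 2696 g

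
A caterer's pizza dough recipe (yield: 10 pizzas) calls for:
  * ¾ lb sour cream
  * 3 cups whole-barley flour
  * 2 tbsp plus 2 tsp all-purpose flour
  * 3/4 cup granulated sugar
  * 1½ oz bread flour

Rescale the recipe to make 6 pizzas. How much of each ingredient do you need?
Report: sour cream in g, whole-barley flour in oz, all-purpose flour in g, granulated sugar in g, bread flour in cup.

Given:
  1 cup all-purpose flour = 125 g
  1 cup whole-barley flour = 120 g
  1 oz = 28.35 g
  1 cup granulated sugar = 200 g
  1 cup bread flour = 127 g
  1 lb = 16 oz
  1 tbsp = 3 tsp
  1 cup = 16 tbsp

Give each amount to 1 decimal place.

sour cream: 204.1 g; whole-barley flour: 7.6 oz; all-purpose flour: 12.5 g; granulated sugar: 90.0 g; bread flour: 0.2 cup

Scaling factor: 6/10 = 3/5 = 0.6.
sour cream: 0.75 lb × 3/5 × 16 oz/lb × 28.35 g/oz ≈ 204.1 g
whole-barley flour: 3 cup × 3/5 × 120 g/cup ÷ 28.35 g/oz ≈ 7.6 oz
all-purpose flour: (2 tbsp + 2 tsp = 8/3 tbsp) × 3/5 ÷ 16 tbsp/cup × 125 g/cup = 12.5 g
granulated sugar: 0.75 cup × 3/5 × 200 g/cup = 90.0 g
bread flour: 1.5 oz × 3/5 × 28.35 g/oz ÷ 127 g/cup ≈ 0.2 cup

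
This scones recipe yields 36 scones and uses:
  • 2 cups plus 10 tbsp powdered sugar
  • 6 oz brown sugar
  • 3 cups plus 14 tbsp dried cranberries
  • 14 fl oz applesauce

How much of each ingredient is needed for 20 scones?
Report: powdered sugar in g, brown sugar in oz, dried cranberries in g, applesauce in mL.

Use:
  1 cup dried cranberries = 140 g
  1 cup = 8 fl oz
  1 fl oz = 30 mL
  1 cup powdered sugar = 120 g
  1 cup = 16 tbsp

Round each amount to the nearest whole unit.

Scaling factor: 20/36 = 5/9.
powdered sugar: (2 cup + 10 tbsp = 2.625 cup) × 5/9 × 120 g/cup = 175 g
brown sugar: 6 oz × 5/9 ≈ 3 oz
dried cranberries: (3 cup + 14 tbsp = 3.875 cup) × 5/9 × 140 g/cup ≈ 301 g
applesauce: 14 fl oz × 5/9 × 30 mL/fl oz ≈ 233 mL

powdered sugar: 175 g; brown sugar: 3 oz; dried cranberries: 301 g; applesauce: 233 mL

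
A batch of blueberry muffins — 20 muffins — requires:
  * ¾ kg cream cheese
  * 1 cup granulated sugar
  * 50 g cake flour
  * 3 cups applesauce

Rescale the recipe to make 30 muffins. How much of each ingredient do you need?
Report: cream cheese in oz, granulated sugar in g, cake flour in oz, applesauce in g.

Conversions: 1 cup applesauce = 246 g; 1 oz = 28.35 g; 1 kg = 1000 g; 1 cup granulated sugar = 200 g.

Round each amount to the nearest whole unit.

cream cheese: 40 oz; granulated sugar: 300 g; cake flour: 3 oz; applesauce: 1107 g

Scaling factor: 30/20 = 3/2 = 1.5.
cream cheese: 0.75 kg × 3/2 × 1000 g/kg ÷ 28.35 g/oz ≈ 40 oz
granulated sugar: 1 cup × 3/2 × 200 g/cup = 300 g
cake flour: 50 g × 3/2 ÷ 28.35 g/oz ≈ 3 oz
applesauce: 3 cup × 3/2 × 246 g/cup = 1107 g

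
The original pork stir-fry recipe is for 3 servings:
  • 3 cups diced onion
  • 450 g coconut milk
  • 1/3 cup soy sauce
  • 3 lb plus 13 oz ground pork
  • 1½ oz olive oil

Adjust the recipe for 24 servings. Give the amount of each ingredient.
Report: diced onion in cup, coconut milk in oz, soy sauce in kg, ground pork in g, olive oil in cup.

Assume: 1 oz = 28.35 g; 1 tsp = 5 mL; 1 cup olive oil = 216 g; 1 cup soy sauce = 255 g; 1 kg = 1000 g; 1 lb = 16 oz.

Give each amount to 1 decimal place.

Scaling factor: 24/3 = 8.
diced onion: 3 cup × 8 = 24.0 cup
coconut milk: 450 g × 8 ÷ 28.35 g/oz ≈ 127.0 oz
soy sauce: 1/3 cup × 8 × 255 g/cup ÷ 1000 g/kg ≈ 0.7 kg
ground pork: (3 lb + 13 oz = 3.8125 lb) × 8 × 16 oz/lb × 28.35 g/oz = 13834.8 g
olive oil: 1.5 oz × 8 × 28.35 g/oz ÷ 216 g/cup ≈ 1.6 cup

diced onion: 24.0 cup; coconut milk: 127.0 oz; soy sauce: 0.7 kg; ground pork: 13834.8 g; olive oil: 1.6 cup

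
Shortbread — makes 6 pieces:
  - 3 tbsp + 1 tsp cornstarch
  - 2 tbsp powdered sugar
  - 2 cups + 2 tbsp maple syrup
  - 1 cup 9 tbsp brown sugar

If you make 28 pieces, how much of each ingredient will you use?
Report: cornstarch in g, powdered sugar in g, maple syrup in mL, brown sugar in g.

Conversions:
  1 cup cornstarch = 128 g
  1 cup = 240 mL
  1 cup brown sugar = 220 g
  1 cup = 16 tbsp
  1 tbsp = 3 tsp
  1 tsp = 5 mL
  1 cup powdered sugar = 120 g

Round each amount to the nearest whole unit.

Scaling factor: 28/6 = 14/3.
cornstarch: (3 tbsp + 1 tsp = 10/3 tbsp) × 14/3 ÷ 16 tbsp/cup × 128 g/cup ≈ 124 g
powdered sugar: 2 tbsp × 14/3 ÷ 16 tbsp/cup × 120 g/cup = 70 g
maple syrup: (2 cup + 2 tbsp = 2.125 cup) × 14/3 × 240 mL/cup = 2380 mL
brown sugar: (1 cup + 9 tbsp = 1.5625 cup) × 14/3 × 220 g/cup ≈ 1604 g

cornstarch: 124 g; powdered sugar: 70 g; maple syrup: 2380 mL; brown sugar: 1604 g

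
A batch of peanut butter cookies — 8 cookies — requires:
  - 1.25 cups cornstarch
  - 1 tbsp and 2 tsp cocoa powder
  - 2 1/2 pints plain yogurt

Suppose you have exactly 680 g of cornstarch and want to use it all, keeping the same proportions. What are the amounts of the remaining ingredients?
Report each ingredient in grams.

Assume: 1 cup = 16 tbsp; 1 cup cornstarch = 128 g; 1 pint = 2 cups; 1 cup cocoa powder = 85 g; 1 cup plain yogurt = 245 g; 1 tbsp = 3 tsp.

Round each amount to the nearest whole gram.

cocoa powder: 38 g; plain yogurt: 5206 g

The original recipe has 160 g of cornstarch, so the scaling factor is 680 ÷ 160 = 17/4 = 4.25.
cocoa powder: (1 tbsp + 2 tsp = 5/3 tbsp) × 17/4 ÷ 16 tbsp/cup × 85 g/cup ≈ 38 g
plain yogurt: 2.5 pint × 17/4 × 2 cup/pint × 245 g/cup ≈ 5206 g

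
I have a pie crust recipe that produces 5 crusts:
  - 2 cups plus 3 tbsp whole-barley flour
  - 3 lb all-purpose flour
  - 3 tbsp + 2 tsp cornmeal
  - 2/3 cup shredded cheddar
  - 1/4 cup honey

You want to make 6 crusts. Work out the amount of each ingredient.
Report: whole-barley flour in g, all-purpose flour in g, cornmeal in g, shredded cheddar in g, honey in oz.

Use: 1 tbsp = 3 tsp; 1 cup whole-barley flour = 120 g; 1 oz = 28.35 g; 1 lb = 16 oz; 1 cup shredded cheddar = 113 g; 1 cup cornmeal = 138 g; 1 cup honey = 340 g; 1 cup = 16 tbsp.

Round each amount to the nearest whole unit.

Scaling factor: 6/5 = 1.2.
whole-barley flour: (2 cup + 3 tbsp = 2.1875 cup) × 6/5 × 120 g/cup = 315 g
all-purpose flour: 3 lb × 6/5 × 16 oz/lb × 28.35 g/oz ≈ 1633 g
cornmeal: (3 tbsp + 2 tsp = 11/3 tbsp) × 6/5 ÷ 16 tbsp/cup × 138 g/cup ≈ 38 g
shredded cheddar: 2/3 cup × 6/5 × 113 g/cup ≈ 90 g
honey: 0.25 cup × 6/5 × 340 g/cup ÷ 28.35 g/oz ≈ 4 oz

whole-barley flour: 315 g; all-purpose flour: 1633 g; cornmeal: 38 g; shredded cheddar: 90 g; honey: 4 oz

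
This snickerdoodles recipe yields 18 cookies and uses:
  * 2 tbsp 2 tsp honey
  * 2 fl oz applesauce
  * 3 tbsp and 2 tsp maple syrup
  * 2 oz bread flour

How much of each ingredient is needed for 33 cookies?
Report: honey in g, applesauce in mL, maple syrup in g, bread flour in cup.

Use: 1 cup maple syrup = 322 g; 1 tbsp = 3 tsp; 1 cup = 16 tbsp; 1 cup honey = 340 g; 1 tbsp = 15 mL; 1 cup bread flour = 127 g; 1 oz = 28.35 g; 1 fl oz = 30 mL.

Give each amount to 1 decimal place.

Scaling factor: 33/18 = 11/6.
honey: (2 tbsp + 2 tsp = 8/3 tbsp) × 11/6 ÷ 16 tbsp/cup × 340 g/cup ≈ 103.9 g
applesauce: 2 fl oz × 11/6 × 30 mL/fl oz = 110.0 mL
maple syrup: (3 tbsp + 2 tsp = 11/3 tbsp) × 11/6 ÷ 16 tbsp/cup × 322 g/cup ≈ 135.3 g
bread flour: 2 oz × 11/6 × 28.35 g/oz ÷ 127 g/cup ≈ 0.8 cup

honey: 103.9 g; applesauce: 110.0 mL; maple syrup: 135.3 g; bread flour: 0.8 cup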